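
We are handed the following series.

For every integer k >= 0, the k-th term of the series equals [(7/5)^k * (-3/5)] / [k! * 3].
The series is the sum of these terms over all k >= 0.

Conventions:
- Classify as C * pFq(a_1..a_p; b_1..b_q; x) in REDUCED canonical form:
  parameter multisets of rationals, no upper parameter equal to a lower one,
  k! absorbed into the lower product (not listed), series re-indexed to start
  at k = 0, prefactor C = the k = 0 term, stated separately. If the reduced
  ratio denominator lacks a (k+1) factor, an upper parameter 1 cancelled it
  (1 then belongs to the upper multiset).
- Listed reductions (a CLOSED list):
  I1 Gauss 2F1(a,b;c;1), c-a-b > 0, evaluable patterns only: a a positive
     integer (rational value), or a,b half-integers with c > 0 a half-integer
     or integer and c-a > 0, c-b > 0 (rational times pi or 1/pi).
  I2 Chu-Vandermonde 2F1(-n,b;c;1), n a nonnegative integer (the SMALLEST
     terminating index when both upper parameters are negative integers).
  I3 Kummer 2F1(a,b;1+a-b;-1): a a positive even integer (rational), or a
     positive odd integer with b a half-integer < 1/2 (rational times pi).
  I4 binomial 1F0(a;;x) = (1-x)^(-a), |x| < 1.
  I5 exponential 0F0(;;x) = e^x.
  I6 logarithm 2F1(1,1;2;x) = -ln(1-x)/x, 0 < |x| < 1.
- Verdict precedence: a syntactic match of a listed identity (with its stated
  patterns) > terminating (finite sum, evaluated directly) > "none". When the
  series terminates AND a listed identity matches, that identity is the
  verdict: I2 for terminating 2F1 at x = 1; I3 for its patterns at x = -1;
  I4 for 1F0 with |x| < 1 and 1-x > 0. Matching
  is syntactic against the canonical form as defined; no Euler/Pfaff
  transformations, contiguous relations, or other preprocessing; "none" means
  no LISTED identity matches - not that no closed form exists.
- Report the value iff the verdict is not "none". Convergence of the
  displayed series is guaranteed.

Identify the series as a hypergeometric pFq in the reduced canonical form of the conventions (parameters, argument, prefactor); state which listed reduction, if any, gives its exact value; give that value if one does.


This is -1/5 * 0F0(-; -; 7/5) in reduced canonical form. Verdict: the I5 exponential reduction matches (the 0F0 exponential series at x = 7/5). Hence: (-1/5) * e^(7/5).

The tell: x = (7/5) and the constant factors (C = -1/5) combine into one prefactor.
Consecutive-term ratio: r(k) = (7/5) * 1 / [(k+1)] ; factor over Q: parameters, x = (7/5), and C = -1/5.


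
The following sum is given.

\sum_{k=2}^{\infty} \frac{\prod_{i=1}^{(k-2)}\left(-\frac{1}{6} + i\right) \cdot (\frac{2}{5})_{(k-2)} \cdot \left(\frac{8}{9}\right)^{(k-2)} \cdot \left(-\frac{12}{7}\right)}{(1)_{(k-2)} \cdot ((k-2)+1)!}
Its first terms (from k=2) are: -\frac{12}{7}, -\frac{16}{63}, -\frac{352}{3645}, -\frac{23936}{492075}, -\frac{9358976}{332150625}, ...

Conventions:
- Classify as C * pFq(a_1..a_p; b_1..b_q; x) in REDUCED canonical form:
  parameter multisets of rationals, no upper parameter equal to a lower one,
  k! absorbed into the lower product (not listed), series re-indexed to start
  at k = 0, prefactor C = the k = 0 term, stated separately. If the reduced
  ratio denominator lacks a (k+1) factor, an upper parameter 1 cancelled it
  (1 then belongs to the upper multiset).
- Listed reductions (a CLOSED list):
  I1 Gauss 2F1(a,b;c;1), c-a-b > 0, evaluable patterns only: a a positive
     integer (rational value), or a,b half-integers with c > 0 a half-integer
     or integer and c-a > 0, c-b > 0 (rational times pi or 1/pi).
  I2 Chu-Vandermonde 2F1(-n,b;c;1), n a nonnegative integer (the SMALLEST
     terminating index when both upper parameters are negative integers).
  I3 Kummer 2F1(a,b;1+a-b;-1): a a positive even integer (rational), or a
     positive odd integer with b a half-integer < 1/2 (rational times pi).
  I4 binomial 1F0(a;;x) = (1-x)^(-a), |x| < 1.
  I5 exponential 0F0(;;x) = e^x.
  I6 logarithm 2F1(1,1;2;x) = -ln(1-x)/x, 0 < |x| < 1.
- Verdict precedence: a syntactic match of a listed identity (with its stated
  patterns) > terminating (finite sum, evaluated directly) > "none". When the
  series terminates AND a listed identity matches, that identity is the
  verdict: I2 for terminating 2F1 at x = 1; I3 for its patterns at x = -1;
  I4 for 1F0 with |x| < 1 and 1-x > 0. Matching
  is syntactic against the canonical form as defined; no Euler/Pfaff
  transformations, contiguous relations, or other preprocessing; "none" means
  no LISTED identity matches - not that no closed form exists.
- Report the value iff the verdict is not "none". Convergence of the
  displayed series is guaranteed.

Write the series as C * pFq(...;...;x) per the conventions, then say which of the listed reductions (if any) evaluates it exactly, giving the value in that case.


x = \frac{8}{9} here; the reduced form reads 2F1, upper {\frac{2}{5}, \frac{5}{6}}, lower {2}, C = -\frac{12}{7}. Verdict: none. No listed pattern accepts 2F1(\frac{2}{5}, \frac{5}{6}; 2; \frac{8}{9}).

Key observation: t_0 = -\frac{12}{7} here, and (1)_k (prefactor -12/7) is k! itself.
Term ratio: r(k) = \frac{8}{9} * (k+\frac{2}{5}) (k+\frac{5}{6}) / [(k+2) (k+1)] - rational; roots negated = parameters, x = \frac{8}{9}, C = -\frac{12}{7}.


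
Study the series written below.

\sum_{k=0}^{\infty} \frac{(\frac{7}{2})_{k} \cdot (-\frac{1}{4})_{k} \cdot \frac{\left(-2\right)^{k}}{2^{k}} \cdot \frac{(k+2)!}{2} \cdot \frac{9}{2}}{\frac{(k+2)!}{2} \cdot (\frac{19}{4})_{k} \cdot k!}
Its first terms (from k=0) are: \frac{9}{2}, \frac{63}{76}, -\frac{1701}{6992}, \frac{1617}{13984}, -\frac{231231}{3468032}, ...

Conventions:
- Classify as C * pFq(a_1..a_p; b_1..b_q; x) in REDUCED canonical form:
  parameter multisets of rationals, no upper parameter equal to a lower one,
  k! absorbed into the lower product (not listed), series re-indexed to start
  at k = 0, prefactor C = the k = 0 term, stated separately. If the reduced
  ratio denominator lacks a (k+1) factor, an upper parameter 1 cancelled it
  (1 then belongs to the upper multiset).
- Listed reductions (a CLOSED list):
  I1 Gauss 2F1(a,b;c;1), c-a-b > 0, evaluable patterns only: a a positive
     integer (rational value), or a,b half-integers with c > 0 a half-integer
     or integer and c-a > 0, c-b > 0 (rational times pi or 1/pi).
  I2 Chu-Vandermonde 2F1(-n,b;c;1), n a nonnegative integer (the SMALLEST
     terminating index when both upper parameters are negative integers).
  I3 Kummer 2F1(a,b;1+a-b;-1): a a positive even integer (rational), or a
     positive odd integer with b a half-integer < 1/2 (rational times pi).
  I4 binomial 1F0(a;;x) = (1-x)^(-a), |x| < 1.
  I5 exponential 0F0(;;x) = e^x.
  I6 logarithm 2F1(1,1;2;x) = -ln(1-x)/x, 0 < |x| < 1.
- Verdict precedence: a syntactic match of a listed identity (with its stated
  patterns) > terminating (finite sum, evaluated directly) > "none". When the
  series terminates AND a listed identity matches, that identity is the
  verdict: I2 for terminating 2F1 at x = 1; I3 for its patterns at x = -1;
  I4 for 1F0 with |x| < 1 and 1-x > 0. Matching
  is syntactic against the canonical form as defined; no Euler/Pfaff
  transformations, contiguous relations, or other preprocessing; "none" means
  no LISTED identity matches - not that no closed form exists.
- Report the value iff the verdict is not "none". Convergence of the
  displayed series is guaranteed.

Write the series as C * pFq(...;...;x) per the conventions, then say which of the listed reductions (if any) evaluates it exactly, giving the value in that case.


Prefactor \frac{9}{2}, argument -1: 2F1 with upper {-\frac{1}{4}, \frac{7}{2}} over lower {\frac{19}{4}}. Verdict: none - this 2F1 at x = -1 matches no listed pattern, and upper {-\frac{1}{4}, \frac{7}{2}} holds no stopper.

Structural cue: from the first term \frac{9}{2}: the denominator's factorial ratio (C = 9/2, x = -1) is a lower Pochhammer.
Consecutive-term ratio: r(k) = -1 * (k-\frac{1}{4}) (k+\frac{7}{2}) / [(k+\frac{19}{4}) (k+1)] - rational in k, leading ratio -1; with t_0 = \frac{9}{2}, classification follows.


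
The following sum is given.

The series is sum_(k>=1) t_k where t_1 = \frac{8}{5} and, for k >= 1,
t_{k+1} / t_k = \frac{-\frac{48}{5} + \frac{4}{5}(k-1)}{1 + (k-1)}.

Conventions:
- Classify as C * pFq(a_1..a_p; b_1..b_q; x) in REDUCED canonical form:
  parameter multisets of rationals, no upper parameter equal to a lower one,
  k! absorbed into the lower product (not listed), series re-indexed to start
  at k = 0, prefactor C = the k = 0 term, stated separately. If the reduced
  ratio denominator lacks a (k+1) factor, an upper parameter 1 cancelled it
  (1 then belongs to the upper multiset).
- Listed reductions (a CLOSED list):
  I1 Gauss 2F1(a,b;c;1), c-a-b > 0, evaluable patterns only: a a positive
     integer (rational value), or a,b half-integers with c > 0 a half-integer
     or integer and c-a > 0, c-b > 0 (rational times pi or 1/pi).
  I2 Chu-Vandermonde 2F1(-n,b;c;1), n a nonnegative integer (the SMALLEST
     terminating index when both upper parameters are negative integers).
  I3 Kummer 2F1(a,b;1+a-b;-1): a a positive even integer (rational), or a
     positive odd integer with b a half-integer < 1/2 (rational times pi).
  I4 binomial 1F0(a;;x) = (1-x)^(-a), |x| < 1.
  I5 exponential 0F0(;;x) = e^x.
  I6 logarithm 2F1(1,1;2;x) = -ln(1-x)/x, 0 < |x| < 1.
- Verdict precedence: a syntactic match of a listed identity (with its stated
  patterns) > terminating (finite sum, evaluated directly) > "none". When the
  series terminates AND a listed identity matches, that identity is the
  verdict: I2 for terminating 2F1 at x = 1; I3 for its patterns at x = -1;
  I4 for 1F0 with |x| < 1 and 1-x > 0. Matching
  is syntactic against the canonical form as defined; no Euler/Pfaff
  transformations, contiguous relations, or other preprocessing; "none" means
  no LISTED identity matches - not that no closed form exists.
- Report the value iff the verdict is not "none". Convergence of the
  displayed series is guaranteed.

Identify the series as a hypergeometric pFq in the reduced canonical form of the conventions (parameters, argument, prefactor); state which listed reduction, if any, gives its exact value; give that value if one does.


Canonical form: C = \frac{8}{5} times 1F0 with upper {-12}, lower {-}, x = \frac{4}{5}. Verdict: the binomial series (I4) fires (the 1F0 binomial series: exponent 12, x = \frac{4}{5}). Exact value: \frac{8}{1220703125}.

Structural cue: t_0 being \frac{8}{5}, factor the ratio over Q (C = 8/5): negated roots = parameters.
Adjacent-term ratio: r(k) = \frac{4}{5} * (k-12) / [(k+1)] - rational in k, leading ratio \frac{4}{5}; with t_0 = \frac{8}{5}, classification follows.


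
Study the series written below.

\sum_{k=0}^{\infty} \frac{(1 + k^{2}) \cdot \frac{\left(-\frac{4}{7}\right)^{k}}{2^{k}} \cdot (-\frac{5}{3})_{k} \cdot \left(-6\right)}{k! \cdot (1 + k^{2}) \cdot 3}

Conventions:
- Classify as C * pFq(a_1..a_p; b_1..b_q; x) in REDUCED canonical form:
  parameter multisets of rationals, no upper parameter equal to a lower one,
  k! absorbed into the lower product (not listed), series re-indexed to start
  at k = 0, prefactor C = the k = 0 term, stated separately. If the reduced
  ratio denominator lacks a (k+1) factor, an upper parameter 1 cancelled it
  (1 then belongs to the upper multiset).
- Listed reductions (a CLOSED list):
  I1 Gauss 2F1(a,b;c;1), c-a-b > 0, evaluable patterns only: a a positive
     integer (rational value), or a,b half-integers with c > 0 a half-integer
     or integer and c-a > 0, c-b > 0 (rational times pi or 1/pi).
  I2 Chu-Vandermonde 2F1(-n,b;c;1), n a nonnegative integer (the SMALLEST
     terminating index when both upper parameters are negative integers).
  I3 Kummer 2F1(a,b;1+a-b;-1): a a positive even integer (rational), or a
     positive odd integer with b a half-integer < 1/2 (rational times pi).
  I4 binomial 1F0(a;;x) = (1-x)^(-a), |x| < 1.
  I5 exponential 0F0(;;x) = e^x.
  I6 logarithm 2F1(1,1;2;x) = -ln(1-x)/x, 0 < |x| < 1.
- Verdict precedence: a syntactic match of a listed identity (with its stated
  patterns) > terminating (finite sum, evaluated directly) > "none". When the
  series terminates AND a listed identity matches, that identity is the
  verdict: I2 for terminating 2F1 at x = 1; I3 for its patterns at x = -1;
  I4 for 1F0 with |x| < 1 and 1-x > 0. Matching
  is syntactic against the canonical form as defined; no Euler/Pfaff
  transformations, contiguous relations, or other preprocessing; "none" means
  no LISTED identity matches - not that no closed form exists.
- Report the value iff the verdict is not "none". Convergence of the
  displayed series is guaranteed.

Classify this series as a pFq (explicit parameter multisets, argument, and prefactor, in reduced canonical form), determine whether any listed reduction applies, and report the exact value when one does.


With C = -2: the canonical form is 1F0(-\frac{5}{3}; -; -\frac{2}{7}). Verdict: the binomial series (I4) matches (the 1F0 binomial series: exponent 5/3, x = -\frac{2}{7}). Sum: \left(-2\right) \cdot \left(\frac{9}{7}\right)^{\frac{5}{3}}.

Structural cue: t_0 = -2 here, and the constant factors (prefactor -2) combine into one prefactor.
Ratio: r(k) = -\frac{2}{7} * (k-\frac{5}{3}) / [(k+1)] - rational in k, leading ratio -\frac{2}{7}; with t_0 = -2, classification follows.


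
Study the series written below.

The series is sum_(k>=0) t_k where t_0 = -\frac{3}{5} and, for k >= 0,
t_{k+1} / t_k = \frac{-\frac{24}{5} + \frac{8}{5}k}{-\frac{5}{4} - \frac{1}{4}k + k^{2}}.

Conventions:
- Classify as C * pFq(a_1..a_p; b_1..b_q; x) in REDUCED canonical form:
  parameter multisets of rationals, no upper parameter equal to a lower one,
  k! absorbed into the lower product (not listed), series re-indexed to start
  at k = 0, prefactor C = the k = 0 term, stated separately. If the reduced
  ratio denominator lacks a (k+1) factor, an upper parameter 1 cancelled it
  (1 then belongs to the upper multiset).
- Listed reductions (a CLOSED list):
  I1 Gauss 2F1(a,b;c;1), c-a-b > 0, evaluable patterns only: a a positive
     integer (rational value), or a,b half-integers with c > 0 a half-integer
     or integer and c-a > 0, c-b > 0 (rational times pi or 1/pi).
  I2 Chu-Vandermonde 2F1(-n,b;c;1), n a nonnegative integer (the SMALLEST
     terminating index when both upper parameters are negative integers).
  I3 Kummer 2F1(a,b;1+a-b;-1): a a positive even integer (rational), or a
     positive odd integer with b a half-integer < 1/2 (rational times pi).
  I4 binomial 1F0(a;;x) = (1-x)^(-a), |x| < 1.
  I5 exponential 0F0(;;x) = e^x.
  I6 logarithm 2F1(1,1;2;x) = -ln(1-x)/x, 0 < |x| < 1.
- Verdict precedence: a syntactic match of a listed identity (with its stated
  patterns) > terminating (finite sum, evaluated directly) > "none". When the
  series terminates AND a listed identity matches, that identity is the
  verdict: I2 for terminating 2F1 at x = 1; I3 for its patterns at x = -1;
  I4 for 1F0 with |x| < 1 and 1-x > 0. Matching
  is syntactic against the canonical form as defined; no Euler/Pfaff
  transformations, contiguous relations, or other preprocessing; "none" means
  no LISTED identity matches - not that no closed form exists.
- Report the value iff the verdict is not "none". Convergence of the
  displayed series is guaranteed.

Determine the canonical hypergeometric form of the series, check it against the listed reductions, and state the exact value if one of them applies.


Classification (C = -\frac{3}{5}): 1F1 with upper {-3}, lower {-\frac{5}{4}}, argument x = \frac{8}{5}. Verdict: terminating. (-3)_k vanishes past k = 3, leaving a 4-term sum, computed directly. Its exact value is -\frac{22387}{3125}.

The tell: with t_0 = -\frac{3}{5}, factor the ratio over Q (prefactor -3/5): negated roots = parameters.
Ratio: r(k) = \frac{8}{5} * (k-3) / [(k-\frac{5}{4}) (k+1)] - poly over poly, x = \frac{8}{5} from leading terms; C = -\frac{3}{5} at k = 0.


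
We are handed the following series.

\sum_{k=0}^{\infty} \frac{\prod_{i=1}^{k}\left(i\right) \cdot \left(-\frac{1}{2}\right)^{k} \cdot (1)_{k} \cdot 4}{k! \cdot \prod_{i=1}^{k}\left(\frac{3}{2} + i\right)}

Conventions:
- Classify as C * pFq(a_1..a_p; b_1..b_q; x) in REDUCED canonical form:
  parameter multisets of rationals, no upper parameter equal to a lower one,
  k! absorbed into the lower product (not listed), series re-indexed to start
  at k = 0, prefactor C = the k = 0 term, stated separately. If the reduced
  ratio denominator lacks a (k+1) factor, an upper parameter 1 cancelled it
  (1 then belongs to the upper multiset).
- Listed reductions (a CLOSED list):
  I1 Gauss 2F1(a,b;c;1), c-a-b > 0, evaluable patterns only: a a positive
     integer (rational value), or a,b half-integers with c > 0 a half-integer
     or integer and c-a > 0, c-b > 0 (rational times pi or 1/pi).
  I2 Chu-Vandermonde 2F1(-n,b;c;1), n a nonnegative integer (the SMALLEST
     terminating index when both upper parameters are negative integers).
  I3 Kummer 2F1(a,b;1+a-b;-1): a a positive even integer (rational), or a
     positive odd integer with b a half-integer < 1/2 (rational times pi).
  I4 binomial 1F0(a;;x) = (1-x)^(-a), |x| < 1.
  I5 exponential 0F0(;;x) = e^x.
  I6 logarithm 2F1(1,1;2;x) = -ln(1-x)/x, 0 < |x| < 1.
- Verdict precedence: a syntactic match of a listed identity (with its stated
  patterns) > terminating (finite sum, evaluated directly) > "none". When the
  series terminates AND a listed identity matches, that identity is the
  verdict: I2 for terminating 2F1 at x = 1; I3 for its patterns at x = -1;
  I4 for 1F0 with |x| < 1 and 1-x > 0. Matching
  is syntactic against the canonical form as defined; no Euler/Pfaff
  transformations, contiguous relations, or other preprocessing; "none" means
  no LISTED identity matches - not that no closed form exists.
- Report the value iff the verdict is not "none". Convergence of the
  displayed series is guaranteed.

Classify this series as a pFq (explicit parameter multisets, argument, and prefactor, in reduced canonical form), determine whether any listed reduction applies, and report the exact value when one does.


This is 4 * 2F1(1, 1; \frac{5}{2}; -\frac{1}{2}) in reduced canonical form. Verdict: none. No listed pattern accepts 2F1(1, 1; \frac{5}{2}; -\frac{1}{2}).

The tell: x = -\frac{1}{2} and the lower running product (prefactor 4) is a rising factorial.
Term ratio: r(k) = -\frac{1}{2} * (k+1) (k+1) / [(k+\frac{5}{2}) (k+1)] ; factor over Q: parameters, x = -\frac{1}{2}, and C = 4.


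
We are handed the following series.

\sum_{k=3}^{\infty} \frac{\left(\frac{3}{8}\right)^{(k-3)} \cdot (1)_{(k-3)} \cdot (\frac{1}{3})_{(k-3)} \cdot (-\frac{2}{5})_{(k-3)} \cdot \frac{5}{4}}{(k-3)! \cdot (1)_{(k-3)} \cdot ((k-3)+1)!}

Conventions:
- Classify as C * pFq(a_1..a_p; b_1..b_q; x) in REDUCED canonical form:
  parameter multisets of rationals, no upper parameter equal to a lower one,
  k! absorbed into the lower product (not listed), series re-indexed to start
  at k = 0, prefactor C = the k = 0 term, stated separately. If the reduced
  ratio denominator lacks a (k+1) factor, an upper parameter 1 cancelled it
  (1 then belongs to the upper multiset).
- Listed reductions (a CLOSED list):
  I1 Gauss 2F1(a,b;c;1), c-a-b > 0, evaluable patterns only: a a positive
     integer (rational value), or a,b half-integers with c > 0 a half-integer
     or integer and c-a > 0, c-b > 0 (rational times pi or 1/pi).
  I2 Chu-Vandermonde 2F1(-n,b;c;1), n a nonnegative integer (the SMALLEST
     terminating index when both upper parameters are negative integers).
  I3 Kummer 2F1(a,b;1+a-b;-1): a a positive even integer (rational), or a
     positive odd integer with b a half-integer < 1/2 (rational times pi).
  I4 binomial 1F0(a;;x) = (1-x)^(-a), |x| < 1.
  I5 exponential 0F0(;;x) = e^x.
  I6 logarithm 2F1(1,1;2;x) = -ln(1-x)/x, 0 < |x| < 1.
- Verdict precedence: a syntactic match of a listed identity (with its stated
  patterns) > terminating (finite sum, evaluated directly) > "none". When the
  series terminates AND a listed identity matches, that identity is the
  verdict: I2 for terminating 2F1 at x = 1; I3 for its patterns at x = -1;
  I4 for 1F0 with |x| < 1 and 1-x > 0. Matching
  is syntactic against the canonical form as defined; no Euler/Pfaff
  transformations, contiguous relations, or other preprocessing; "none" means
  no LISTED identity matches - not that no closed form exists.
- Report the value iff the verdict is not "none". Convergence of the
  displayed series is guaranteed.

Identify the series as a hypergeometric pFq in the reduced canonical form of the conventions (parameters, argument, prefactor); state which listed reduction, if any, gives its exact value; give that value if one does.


At argument \frac{3}{8}: a 2F1 with upper {-\frac{2}{5}, \frac{1}{3}}, lower {2}, scaled by C = \frac{5}{4}. Verdict: no listed reduction: x = \frac{3}{8} and upper {-\frac{2}{5}, \frac{1}{3}} fail every I1-I6 pattern.

Structural cue: with t_0 = \frac{5}{4}, the denominator's factorial ratio (C = 5/4, x = 3/8) is a lower Pochhammer.
Step ratio: r(k) = \frac{3}{8} * (k-\frac{2}{5}) (k+\frac{1}{3}) / [(k+2) (k+1)] - rational in k. x = \frac{3}{8}; t_0 = \frac{5}{4}; negate the roots.


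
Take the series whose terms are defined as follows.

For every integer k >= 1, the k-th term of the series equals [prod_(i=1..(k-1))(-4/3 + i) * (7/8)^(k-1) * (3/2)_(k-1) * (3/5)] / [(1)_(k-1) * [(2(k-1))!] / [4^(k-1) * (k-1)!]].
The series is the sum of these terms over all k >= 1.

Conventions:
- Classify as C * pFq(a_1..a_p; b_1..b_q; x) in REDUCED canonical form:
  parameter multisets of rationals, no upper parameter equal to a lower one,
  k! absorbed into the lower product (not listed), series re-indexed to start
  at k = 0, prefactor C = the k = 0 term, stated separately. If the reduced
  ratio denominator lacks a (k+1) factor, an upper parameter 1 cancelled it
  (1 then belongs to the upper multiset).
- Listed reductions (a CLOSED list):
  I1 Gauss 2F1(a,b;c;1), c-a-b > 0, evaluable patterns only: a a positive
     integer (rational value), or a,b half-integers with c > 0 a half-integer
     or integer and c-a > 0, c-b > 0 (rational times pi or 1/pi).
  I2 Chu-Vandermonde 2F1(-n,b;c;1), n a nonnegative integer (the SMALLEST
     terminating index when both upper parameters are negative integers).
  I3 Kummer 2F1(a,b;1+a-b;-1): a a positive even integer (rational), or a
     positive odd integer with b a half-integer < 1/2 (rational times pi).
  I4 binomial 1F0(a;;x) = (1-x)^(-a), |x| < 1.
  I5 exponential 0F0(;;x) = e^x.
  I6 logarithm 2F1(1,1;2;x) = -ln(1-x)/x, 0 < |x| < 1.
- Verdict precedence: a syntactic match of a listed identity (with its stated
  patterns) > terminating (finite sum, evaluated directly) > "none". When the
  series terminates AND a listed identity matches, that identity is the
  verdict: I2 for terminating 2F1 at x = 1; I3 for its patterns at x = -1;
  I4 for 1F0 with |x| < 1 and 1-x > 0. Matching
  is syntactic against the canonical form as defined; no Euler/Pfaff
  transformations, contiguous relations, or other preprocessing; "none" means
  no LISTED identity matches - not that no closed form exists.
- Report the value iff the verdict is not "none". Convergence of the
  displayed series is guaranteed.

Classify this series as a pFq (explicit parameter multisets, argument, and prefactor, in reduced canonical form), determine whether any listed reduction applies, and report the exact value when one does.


x = 7/8 here; the reduced form reads 2F1, upper {-1/3, 3/2}, lower {1/2}, C = 3/5. Verdict: none (x = 7/8): each listed identity misses the multisets {-1/3, 3/2} ; {1/2}.

Key observation: x = (7/8) and the lower (2k)!/(4^k k!) block (prefactor 3/5) is (1/2)_k.
Step ratio: r(k) = (7/8) * (k-1/3) (k+3/2) / [(k+1/2) (k+1)] - rational; roots negated = parameters, x = (7/8), C = 3/5.


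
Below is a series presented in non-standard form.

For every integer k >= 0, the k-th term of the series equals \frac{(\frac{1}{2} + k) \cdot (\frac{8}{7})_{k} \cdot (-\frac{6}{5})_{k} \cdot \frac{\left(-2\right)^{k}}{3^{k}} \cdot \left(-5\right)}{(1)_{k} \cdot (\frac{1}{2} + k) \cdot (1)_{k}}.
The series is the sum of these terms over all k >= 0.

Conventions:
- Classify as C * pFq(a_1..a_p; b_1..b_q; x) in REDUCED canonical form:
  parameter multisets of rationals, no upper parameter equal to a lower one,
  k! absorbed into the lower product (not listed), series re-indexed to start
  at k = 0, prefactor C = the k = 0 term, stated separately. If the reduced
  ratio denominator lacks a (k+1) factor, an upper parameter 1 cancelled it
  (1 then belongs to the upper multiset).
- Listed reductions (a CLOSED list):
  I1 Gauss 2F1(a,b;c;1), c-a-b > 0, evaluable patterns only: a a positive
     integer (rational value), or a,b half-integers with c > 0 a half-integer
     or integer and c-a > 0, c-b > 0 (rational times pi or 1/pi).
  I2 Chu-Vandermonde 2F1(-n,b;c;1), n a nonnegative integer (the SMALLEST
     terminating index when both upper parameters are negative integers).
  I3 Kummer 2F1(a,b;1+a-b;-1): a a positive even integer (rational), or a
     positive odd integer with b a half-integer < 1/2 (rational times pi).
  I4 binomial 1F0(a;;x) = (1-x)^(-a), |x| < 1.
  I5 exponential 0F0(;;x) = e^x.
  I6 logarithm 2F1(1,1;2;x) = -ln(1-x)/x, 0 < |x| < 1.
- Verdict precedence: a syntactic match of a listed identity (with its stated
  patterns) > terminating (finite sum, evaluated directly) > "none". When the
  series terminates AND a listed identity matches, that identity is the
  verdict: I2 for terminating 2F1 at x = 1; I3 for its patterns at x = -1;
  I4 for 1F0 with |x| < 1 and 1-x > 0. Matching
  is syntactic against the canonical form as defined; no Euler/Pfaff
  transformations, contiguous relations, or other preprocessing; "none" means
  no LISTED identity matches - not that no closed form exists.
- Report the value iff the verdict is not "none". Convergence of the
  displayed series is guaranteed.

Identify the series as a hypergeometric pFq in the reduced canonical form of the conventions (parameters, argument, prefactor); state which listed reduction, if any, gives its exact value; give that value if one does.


The series (x = -\frac{2}{3}) is 2F1: upper {-\frac{6}{5}, \frac{8}{7}}, lower {1}, prefactor -5. Verdict: none. A 2F1 with upper {-\frac{6}{5}, \frac{8}{7}} fits none of I1-I6 at x = -\frac{2}{3}; the sum runs forever.

First insight: x = -\frac{2}{3} and (1)_k (C = -5, x = -2/3) is k! itself.
Adjacent-term ratio: r(k) = -\frac{2}{3} * (k-\frac{6}{5}) (k+\frac{8}{7}) / [(k+1) (k+1)] - rational in k. x = -\frac{2}{3}; t_0 = -5; negate the roots.


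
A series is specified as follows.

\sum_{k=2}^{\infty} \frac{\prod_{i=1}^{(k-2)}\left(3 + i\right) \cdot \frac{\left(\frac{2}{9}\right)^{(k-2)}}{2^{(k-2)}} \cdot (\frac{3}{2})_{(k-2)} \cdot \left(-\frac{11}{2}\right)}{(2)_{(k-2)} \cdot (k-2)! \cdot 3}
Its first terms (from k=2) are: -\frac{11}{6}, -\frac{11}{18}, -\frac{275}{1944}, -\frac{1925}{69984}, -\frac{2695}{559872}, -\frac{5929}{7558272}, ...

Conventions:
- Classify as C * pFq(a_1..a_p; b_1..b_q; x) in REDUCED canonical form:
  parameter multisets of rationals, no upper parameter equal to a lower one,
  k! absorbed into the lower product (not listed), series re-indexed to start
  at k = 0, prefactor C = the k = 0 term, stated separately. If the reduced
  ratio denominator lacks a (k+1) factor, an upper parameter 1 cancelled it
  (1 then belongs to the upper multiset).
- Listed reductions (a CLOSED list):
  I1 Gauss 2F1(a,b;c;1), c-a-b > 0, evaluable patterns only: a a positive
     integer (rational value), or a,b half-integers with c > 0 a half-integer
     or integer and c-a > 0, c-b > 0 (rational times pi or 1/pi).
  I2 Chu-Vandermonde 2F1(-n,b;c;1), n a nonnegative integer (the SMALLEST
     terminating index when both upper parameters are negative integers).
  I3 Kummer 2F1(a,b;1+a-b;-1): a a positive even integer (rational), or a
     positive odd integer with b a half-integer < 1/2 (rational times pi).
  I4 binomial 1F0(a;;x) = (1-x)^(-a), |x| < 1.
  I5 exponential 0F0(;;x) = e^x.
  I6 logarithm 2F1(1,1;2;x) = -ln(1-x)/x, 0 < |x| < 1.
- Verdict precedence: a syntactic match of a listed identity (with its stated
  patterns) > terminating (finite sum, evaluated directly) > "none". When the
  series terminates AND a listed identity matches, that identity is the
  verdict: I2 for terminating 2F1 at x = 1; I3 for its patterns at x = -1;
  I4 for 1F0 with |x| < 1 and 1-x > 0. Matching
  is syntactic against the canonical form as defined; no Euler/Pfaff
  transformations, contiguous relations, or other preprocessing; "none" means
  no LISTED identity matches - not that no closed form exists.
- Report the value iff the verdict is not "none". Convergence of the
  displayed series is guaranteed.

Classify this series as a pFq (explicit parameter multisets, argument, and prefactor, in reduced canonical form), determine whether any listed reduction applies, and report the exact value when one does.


Canonical form: C = -\frac{11}{6} times 2F1 with upper {\frac{3}{2}, 4}, lower {2}, x = \frac{1}{9}. Verdict: no listed reduction: x = \frac{1}{9} and upper {\frac{3}{2}, 4} fail every I1-I6 pattern.

Key step: t_0 being -\frac{11}{6}, the two k-th powers (C = -11/6, x = 1/9) combine into one argument.
Term ratio: r(k) = \frac{1}{9} * (k+\frac{3}{2}) (k+4) / [(k+2) (k+1)] - poly over poly, x = \frac{1}{9} from leading terms; C = -\frac{11}{6} at k = 0.


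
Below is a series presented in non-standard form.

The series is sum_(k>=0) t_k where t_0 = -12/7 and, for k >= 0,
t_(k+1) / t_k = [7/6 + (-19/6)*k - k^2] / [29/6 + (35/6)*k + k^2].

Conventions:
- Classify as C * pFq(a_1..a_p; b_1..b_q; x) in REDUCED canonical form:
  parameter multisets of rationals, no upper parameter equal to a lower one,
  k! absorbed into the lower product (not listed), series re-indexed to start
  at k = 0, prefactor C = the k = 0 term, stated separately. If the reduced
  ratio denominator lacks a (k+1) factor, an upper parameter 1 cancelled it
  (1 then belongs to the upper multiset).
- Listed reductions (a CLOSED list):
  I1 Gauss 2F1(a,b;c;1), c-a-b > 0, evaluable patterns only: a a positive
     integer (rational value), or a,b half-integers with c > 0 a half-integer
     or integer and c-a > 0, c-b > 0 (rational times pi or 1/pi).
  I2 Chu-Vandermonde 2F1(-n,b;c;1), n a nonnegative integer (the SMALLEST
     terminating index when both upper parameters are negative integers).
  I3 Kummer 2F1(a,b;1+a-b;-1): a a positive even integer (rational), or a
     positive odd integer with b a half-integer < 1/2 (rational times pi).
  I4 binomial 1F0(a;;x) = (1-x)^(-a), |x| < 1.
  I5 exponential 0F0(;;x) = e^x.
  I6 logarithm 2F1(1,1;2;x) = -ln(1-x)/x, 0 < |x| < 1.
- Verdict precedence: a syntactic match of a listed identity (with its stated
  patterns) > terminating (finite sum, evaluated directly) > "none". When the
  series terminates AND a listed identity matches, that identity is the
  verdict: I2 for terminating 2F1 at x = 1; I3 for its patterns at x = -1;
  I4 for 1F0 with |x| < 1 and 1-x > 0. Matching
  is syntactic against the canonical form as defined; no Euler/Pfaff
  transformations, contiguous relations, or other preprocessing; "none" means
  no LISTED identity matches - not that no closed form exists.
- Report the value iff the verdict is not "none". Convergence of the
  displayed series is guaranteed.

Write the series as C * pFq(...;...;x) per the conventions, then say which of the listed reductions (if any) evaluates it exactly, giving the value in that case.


Canonical form: C = -12/7 times 2F1 with upper {-1/3, 7/2}, lower {29/6}, x = -1. Verdict: none. A 2F1 with upper {-1/3, 7/2} fits none of I1-I6 at x = -1; the sum runs forever.

The tell: x = (-1) and the expanded ratio factors over Q; C = -12/7, roots give parameters.
Consecutive-term ratio: r(k) = (-1) * (k-1/3) (k+7/2) / [(k+29/6) (k+1)] ; factor over Q: parameters, x = (-1), and C = -12/7.


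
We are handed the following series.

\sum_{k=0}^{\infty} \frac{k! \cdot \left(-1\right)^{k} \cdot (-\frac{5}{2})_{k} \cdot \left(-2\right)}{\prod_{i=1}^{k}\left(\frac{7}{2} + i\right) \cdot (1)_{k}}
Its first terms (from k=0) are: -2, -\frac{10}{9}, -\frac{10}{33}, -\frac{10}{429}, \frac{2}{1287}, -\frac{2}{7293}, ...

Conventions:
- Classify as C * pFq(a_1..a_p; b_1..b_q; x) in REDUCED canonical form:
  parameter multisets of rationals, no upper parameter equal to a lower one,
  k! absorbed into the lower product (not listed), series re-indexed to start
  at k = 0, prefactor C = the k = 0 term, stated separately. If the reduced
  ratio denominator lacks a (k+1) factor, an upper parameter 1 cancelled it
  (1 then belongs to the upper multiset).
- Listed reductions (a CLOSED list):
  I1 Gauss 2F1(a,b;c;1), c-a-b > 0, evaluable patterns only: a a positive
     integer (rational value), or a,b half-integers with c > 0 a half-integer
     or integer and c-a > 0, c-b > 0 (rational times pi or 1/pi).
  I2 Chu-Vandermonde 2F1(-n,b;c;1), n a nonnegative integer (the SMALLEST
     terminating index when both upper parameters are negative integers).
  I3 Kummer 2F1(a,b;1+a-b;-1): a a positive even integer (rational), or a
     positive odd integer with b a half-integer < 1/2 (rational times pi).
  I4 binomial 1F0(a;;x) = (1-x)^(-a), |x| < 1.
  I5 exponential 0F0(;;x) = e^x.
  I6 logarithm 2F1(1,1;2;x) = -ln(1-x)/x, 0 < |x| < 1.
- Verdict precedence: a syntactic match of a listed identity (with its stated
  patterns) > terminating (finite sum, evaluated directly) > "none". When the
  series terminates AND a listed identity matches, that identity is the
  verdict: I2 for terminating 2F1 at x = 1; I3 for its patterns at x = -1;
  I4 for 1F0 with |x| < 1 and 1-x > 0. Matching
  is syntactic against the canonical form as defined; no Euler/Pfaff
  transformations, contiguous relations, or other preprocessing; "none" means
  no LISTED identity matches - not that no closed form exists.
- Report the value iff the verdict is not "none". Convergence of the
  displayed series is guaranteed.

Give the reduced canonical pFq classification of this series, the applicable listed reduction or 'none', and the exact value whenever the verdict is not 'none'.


The series (x = -1) is 2F1: upper {-\frac{5}{2}, 1}, lower {\frac{9}{2}}, prefactor -2. Verdict (x = -1): Kummer's theorem (I3) applies (x = -1; c = \frac{9}{2} equals 1+a-b for upper {-\frac{5}{2}, 1}: listed pattern). Value: \left(-\frac{35}{32}\right) \cdot \pi.

Key step: from the first term -2: the lower running product (prefactor -2) is a rising factorial.
Consecutive-term ratio: r(k) = -1 * (k-\frac{5}{2}) (k+1) / [(k+\frac{9}{2}) (k+1)] - rational in k. x = -1; t_0 = -2; negate the roots.


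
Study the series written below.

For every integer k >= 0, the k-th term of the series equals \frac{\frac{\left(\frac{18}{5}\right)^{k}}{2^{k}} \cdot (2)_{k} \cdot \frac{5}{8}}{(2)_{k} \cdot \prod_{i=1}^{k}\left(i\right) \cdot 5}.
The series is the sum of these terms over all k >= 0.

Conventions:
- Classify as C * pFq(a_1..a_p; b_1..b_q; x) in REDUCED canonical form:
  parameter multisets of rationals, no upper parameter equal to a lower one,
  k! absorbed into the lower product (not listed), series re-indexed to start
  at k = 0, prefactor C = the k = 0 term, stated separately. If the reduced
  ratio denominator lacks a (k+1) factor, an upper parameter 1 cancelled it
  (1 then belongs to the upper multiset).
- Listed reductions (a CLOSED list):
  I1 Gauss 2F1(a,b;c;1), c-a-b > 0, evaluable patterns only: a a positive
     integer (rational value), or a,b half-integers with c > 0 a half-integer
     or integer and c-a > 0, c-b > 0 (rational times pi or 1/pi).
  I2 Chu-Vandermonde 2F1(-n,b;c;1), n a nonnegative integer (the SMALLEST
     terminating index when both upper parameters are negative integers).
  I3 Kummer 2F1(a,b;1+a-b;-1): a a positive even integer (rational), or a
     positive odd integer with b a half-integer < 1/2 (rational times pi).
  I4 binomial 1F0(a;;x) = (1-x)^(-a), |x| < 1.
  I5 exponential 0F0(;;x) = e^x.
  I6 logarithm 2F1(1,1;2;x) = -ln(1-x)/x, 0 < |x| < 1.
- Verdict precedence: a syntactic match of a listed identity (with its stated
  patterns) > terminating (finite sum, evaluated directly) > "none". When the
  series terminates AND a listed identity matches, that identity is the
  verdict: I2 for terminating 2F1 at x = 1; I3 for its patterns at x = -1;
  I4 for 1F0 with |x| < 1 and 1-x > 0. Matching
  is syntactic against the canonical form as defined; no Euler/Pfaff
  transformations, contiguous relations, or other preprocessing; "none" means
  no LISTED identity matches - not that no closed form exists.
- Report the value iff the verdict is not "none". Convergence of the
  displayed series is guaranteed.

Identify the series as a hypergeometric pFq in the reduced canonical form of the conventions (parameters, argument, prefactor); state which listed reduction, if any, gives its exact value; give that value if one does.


The tell: x = \frac{9}{5} and the constant factors (prefactor 1/8) combine into one prefactor.
Step ratio: r(k) = \frac{9}{5} * 1 / [(k+1)] - rational; roots negated = parameters, x = \frac{9}{5}, C = \frac{1}{8}.

Canonical form: C = \frac{1}{8} times 0F0 with upper {-}, lower {-}, x = \frac{9}{5}. Verdict: the I5 exponential reduction matches (the 0F0 exponential series at x = \frac{9}{5}). Exact value: \frac{1}{8} \cdot e^{\frac{9}{5}}.


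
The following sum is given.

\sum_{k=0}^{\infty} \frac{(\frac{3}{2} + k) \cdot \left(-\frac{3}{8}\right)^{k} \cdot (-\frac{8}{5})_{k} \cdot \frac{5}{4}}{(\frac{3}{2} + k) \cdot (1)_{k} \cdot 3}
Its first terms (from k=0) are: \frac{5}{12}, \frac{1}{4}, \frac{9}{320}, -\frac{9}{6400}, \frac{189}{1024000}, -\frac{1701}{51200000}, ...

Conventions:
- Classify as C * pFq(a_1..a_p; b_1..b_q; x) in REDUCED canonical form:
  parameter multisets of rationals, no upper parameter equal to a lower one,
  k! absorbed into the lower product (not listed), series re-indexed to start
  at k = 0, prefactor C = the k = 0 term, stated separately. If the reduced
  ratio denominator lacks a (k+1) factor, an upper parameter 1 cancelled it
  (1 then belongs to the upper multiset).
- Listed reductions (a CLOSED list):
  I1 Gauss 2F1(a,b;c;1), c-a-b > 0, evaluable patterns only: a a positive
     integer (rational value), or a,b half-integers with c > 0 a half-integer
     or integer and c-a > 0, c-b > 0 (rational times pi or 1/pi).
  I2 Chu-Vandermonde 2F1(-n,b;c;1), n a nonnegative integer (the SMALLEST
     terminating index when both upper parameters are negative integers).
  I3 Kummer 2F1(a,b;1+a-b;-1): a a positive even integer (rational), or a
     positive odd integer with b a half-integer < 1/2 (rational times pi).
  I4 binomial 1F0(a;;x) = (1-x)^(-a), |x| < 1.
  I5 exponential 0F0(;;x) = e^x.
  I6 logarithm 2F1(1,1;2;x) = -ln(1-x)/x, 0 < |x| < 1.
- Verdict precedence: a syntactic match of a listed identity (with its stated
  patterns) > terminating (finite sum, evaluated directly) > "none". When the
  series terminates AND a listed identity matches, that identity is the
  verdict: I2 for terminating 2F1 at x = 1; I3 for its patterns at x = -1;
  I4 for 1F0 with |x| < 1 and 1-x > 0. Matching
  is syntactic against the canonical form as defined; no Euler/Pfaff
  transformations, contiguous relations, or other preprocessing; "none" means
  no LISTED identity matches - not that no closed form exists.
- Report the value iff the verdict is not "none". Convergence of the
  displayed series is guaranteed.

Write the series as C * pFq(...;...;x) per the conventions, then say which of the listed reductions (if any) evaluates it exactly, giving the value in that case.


Structural cue: from the first term \frac{5}{12}: the factor k + 3/2 cancels (top and bottom), leaving prefactor 5/12.
Step ratio: r(k) = -\frac{3}{8} * (k-\frac{8}{5}) / [(k+1)] - poly over poly, x = -\frac{3}{8} from leading terms; C = \frac{5}{12} at k = 0.

At argument -\frac{3}{8}: a 1F0 with upper {-\frac{8}{5}}, lower {-}, scaled by C = \frac{5}{12}. Verdict (x = -\frac{3}{8}): binomial (I4) applies (the 1F0 binomial series: exponent 8/5, x = -\frac{3}{8}). Hence: \frac{5}{12} \cdot \left(\frac{11}{8}\right)^{\frac{8}{5}}.


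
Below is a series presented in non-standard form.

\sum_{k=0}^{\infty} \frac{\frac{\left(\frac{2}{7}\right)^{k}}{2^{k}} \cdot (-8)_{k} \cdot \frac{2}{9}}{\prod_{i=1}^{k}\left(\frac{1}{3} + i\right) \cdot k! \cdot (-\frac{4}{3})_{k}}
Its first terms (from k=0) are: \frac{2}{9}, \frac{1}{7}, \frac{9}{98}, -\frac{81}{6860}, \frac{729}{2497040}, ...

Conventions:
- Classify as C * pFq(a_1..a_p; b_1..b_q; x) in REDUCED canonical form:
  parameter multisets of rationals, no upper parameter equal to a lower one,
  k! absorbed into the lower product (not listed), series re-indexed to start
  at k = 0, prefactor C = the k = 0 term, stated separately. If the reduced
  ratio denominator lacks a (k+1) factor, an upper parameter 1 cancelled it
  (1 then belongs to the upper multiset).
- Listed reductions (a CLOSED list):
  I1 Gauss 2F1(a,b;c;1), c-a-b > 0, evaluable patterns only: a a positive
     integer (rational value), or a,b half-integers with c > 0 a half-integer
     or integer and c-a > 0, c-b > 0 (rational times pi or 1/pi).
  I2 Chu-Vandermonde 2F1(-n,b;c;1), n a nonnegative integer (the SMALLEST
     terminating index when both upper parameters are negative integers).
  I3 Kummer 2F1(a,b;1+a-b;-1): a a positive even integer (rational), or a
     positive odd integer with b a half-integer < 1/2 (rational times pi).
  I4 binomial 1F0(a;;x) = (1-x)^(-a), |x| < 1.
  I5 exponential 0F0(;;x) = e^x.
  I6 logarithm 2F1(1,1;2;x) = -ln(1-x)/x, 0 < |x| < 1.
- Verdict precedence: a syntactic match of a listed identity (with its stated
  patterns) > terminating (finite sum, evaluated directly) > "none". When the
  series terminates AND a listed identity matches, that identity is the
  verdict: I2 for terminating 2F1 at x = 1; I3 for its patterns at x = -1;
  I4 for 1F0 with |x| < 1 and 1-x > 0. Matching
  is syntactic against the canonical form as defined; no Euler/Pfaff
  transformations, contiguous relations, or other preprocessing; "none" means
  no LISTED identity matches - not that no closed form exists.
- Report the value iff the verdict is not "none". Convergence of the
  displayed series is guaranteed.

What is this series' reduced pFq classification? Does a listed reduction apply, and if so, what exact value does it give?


This is \frac{2}{9} * 1F2(-8; -\frac{4}{3}, \frac{4}{3}; \frac{1}{7}) in reduced canonical form. Verdict: terminating at k = 8: the factor (-8)_k kills every later term; summing the 9 survivors is exact. Hence: \frac{5891182775714683956121}{13226779426099599360000}.

The tell: x = \frac{1}{7} and the lower running product (C = 2/9) is a rising factorial.
Adjacent-term ratio: r(k) = \frac{1}{7} * (k-8) / [(k-\frac{4}{3}) (k+\frac{4}{3}) (k+1)] - rational in k, leading ratio \frac{1}{7}; with t_0 = \frac{2}{9}, classification follows.
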